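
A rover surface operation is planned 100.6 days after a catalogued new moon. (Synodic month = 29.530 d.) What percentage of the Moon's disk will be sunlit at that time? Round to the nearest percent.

100.6 d spans 3 complete synodic months (3 × 29.530 = 88.59 d) plus 12.01 d.
The Moon has covered 12.01/29.530 of its cycle, so θ ≈ 360° × 12.01/29.530 = 146.4°.
cos 146.4° = (-0.833), so f = (1 − (-0.833))/2 = 0.917, so 92%.

92%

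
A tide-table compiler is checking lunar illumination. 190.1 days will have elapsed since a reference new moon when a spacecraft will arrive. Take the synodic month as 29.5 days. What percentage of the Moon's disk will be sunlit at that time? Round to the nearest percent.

Reduce mod P: 190.1 − 6×29.5 = 13.10 d into the current lunation.
The Moon has covered 13.10/29.5 of its cycle, so θ ≈ 360° × 13.10/29.5 = 159.9°.
Illuminated fraction = (1 − cos 159.9°)/2 = (1 − (-0.939))/2 ≈ 0.969, so 97%.

97%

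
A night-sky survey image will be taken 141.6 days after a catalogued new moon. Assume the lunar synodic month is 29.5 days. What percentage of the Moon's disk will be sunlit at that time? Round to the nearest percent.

Reduce mod P: 141.6 − 4×29.5 = 23.60 d into the current lunation.
Elongation θ = 360° × 23.60/29.5 ≈ 288.0°.
With cos θ = 0.309, the lit fraction is (1 − 0.309)/2 ≈ 0.345, so 35%.

35%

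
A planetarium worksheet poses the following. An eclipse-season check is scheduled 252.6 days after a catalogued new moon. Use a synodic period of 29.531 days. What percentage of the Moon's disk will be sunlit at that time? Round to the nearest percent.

97%

252.6/29.531 = 8.554 lunations, so 8 complete cycles and 16.35 d into the next.
Elongation θ = 360° × 16.35/29.531 ≈ 199.3°.
With cos θ = (-0.944), the lit fraction is (1 − (-0.944))/2 ≈ 0.972, so 97%.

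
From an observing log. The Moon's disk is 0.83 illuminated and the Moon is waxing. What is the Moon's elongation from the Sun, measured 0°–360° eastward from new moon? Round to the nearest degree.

131°

Invert f = (1 − cos θ)/2 to get cos θ = 1 − 2(0.83) = -0.660, hence θ₀ = arccos -0.660 = 131.3°.
Before full moon the principal value applies: θ = 131.3°.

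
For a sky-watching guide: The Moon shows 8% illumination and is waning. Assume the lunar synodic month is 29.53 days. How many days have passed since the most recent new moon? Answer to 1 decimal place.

26.8 days

cos θ = 1 − 2f = 0.840, giving a principal value of 32.9°.
Since the Moon is past full (waning), take the reflex angle: θ = 360° − 32.9° = 327.1°.
At 360°/29.53 d per day, 327.1° corresponds to 26.83 days.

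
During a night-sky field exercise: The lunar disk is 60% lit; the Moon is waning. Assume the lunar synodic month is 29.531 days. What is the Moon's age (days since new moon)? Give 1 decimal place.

Invert f = (1 − cos θ)/2 to get cos θ = 1 − 2(0.60) = -0.200, hence θ₀ = arccos -0.200 = 101.5°.
Since the Moon is past full (waning), take the reflex angle: θ = 360° − 101.5° = 258.5°.
At 360°/29.531 d per day, 258.5° corresponds to 21.20 days.

21.2 days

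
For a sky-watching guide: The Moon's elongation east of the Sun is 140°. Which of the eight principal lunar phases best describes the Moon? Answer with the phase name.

The waxing gibbous sector spans roughly 112°–158°; 140° falls inside it.

waxing gibbous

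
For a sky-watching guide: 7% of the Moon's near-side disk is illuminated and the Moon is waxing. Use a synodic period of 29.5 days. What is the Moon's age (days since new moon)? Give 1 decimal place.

cos θ = 1 − 2f = 0.860, giving a principal value of 30.7°.
Waxing ⇒ before full, so θ = 30.7°.
That fraction of the synodic month is 30.7/360 × 29.5 d ≈ 2.51 d.

2.5 days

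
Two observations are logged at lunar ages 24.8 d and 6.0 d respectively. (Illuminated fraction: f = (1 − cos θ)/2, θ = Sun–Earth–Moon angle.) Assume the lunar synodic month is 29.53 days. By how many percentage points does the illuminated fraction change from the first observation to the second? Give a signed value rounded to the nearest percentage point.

+12 pp

First observation: θ = 360°·24.8/29.53 = 302.3°, so f = 0.233.
Second observation: θ = 73.1°, f = 0.355.
Δf = 0.355 − 0.233 = +0.122, i.e. +12 pp.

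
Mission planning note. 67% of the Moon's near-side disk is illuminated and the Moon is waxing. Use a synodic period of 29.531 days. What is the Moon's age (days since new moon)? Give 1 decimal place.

From f = (1 − cos θ)/2: cos θ = 1 − 2×0.67 = -0.340; arccos → 109.9°.
Waxing ⇒ before full, so θ = 109.9°.
Age = 29.531 × 109.9°/360° ≈ 9.01 days.

9.0 days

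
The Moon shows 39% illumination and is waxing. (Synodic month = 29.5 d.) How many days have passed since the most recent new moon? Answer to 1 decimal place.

6.3 days

From f = (1 − cos θ)/2: cos θ = 1 − 2×0.39 = 0.220; arccos → 77.3°.
Waxing ⇒ before full, so θ = 77.3°.
That fraction of the synodic month is 77.3/360 × 29.5 d ≈ 6.33 d.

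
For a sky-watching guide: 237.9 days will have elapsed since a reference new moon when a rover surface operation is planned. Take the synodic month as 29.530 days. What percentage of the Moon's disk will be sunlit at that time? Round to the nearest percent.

Reduce mod P: 237.9 − 8×29.530 = 1.66 d into the current lunation.
Phase angle: θ = 360°·(1.66 d)/(29.530 d) = 20.2°.
With cos θ = 0.938, the lit fraction is (1 − 0.938)/2 ≈ 0.031, so 3%.

3%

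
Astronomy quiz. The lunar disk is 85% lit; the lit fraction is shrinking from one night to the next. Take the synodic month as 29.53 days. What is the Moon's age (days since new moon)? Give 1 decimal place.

cos θ = 1 − 2f = -0.700, giving a principal value of 134.4°.
A waning Moon lies in 180°–360°, so θ = 360° − 134.4° = 225.6°.
At 360°/29.53 d per day, 225.6° corresponds to 18.50 days.

18.5 days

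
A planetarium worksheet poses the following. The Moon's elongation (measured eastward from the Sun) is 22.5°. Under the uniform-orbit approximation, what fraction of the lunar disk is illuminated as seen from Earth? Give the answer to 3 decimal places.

cos 22.5° = 0.924, so f = (1 − 0.924)/2 = 0.038.

0.038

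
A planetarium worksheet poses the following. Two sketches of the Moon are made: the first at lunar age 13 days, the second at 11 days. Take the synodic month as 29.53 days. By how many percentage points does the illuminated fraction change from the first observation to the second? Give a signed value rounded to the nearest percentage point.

First observation: θ = 360°·13/29.53 = 158.5°, so f = 0.965.
Second observation: θ = 134.1°, f = 0.848.
Δf = 0.848 − 0.965 = -0.117, i.e. -12 pp.

-12 percentage points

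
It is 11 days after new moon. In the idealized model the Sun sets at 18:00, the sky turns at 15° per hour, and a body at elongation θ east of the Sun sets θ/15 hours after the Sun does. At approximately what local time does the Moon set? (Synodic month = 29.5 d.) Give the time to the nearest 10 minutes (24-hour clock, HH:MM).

03:00

The Moon has covered 11/29.5 of its cycle, so θ ≈ 360° × 11/29.5 = 134.2°.
The Moon trails the Sun by θ/15 = 134.2/15 ≈ 8.95 hours.
18:00 + 8.949 h ≈ 02:57 → 03:00 to the nearest ten minutes.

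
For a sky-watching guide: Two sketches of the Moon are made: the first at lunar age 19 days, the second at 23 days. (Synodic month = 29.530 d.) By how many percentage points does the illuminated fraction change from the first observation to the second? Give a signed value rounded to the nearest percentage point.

-40 percentage points

First observation: θ = 360°·19/29.530 = 231.6°, so f = 0.810.
Second observation: θ = 280.4°, f = 0.410.
Δf = 0.410 − 0.810 = -0.401, i.e. -40 pp.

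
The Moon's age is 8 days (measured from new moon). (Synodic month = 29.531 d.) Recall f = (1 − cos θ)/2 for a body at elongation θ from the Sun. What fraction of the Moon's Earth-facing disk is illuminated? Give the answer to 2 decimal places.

0.57

The Moon has covered 8/29.531 of its cycle, so θ ≈ 360° × 8/29.531 = 97.5°.
With cos θ = (-0.131), the lit fraction is (1 − (-0.131))/2 ≈ 0.565.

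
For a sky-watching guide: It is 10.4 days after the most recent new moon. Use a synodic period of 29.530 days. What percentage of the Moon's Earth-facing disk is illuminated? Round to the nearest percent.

80%

Elongation θ = 360° × 10.4/29.530 ≈ 126.8°.
Illuminated fraction = (1 − cos 126.8°)/2 = (1 − (-0.599))/2 ≈ 0.799, so 80%.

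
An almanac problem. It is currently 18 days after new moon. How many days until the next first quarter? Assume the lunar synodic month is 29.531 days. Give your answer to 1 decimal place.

First quarter is 0.25 of the way through the cycle: age 0.25 × 29.531 = 7.383 d.
This lunation's first quarter (7.383 d) has passed, so add one period: 36.914 − 18 = 18.914 days.

18.9 days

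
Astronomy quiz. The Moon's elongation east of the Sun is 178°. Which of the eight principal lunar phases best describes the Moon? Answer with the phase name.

The full moon sector spans roughly 158°–202°; 178° falls inside it.

full moon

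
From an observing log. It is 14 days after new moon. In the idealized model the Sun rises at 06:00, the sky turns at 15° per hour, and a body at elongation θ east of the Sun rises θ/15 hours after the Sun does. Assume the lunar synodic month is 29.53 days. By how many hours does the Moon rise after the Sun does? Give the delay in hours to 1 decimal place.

11.4 h

Elongation θ = 360° × 14/29.53 ≈ 170.7°.
The Moon trails the Sun by θ/15 = 170.7/15 ≈ 11.38 hours.
So the Moon rises 11.38 h after the Sun.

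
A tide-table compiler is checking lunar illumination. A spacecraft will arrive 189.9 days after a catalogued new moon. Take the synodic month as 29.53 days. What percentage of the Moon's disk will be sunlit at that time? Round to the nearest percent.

95%

Reduce mod P: 189.9 − 6×29.53 = 12.72 d into the current lunation.
Phase angle: θ = 360°·(12.72 d)/(29.53 d) = 155.1°.
cos 155.1° = (-0.907), so f = (1 − (-0.907))/2 = 0.953, so 95%.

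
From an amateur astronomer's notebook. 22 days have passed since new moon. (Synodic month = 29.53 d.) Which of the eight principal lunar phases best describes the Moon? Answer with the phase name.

last quarter

θ ≈ 360° × 22/29.53 = 268°, which falls in the last quarter sector.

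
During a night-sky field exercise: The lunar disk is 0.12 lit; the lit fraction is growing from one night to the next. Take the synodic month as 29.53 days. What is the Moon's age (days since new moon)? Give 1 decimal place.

3.3 days

cos θ = 1 − 2f = 0.760, giving a principal value of 40.5°.
The Moon is waxing (0°–180°), so θ = 40.5° directly.
Age = 29.53 × 40.5°/360° ≈ 3.33 days.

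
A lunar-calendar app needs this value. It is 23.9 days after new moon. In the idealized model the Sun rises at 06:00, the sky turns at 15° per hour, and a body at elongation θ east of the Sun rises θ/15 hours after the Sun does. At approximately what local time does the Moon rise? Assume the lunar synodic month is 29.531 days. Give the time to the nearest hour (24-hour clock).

Phase angle: θ = 360°·(23.9 d)/(29.531 d) = 291.4°.
The Moon trails the Sun by θ/15 = 291.4/15 ≈ 19.42 hours.
06:00 + 19.42 h ≈ 01:25 → 01:00 to the nearest hour.

01:00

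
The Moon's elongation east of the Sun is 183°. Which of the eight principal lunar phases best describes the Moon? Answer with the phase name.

The full moon sector spans roughly 158°–202°; 183° falls inside it.

full moon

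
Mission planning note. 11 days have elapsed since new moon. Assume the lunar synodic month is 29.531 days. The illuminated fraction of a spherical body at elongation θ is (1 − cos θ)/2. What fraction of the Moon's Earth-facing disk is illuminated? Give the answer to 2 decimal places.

Elongation θ = 360° × 11/29.531 ≈ 134.1°.
With cos θ = (-0.696), the lit fraction is (1 − (-0.696))/2 ≈ 0.848.

0.85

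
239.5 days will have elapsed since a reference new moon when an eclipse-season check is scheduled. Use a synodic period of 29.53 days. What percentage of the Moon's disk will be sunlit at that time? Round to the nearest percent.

239.5 d spans 8 complete synodic months (8 × 29.53 = 236.24 d) plus 3.26 d.
The Moon has covered 3.26/29.53 of its cycle, so θ ≈ 360° × 3.26/29.53 = 39.7°.
With cos θ = 0.769, the lit fraction is (1 − 0.769)/2 ≈ 0.116, so 12%.

12%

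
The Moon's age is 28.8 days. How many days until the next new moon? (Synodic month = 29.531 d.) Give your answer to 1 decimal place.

One full lunation from the last new moon is 29.531 d; remaining = 29.531 − 28.8 = 0.731 d.

0.7 days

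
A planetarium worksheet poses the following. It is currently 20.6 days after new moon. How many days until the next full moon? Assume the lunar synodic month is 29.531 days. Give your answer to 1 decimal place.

Full moon occurs at elongation 180°, i.e. at age 29.531 × 180/360 = 14.765 d.
Already past this cycle's full moon; the next is at 14.765 + 29.531 = 44.296 d, so 44.296 − 20.6 = 23.696 days.

23.7 days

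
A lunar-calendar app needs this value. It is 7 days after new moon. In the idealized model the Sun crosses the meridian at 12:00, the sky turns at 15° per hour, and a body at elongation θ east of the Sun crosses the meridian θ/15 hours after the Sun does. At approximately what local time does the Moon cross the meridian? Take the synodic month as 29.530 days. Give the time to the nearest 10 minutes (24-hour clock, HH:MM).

17:40

Elongation θ = 360° × 7/29.530 ≈ 85.3°.
The Moon trails the Sun by θ/15 = 85.3/15 ≈ 5.69 hours.
12:00 + 5.689 h ≈ 17:41 → 17:40 to the nearest ten minutes.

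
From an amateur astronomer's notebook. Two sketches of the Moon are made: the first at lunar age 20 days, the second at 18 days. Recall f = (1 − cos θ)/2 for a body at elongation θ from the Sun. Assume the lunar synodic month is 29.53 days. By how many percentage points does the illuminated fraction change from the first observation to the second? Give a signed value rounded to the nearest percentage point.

First observation: θ = 360°·20/29.53 = 243.8°, so f = 0.721.
Second observation: θ = 219.4°, f = 0.886.
Δf = 0.886 − 0.721 = +0.166, i.e. +17 pp.

+17 pp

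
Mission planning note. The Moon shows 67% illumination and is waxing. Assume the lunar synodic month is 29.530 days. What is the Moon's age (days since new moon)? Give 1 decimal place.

9.0 days

cos θ = 1 − 2f = -0.340, giving a principal value of 109.9°.
Waxing ⇒ before full, so θ = 109.9°.
At 360°/29.530 d per day, 109.9° corresponds to 9.01 days.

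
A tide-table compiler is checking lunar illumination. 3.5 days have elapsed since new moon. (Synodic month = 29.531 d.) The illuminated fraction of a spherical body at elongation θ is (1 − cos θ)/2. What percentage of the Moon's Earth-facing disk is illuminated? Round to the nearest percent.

13%

The Moon has covered 3.5/29.531 of its cycle, so θ ≈ 360° × 3.5/29.531 = 42.7°.
Illuminated fraction = (1 − cos 42.7°)/2 = (1 − 0.735)/2 ≈ 0.132, so 13%.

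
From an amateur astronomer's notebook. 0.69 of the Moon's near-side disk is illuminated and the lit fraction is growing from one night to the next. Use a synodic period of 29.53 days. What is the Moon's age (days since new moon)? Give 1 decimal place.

9.2 days

Invert f = (1 − cos θ)/2 to get cos θ = 1 − 2(0.69) = -0.380, hence θ₀ = arccos -0.380 = 112.3°.
The Moon is waxing (0°–180°), so θ = 112.3° directly.
Age = 29.53 × 112.3°/360° ≈ 9.21 days.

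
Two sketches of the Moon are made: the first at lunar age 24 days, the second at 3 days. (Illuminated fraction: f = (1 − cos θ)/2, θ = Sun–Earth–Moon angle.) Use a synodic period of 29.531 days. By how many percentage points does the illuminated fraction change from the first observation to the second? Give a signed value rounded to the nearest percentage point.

-21 pp

First observation: θ = 360°·24/29.531 = 292.6°, so f = 0.308.
Second observation: θ = 36.6°, f = 0.098.
Δf = 0.098 − 0.308 = -0.210, i.e. -21 pp.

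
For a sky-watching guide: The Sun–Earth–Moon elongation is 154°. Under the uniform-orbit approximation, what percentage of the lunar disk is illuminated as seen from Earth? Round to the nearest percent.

95%

cos 154° = (-0.899), so f = (1 − (-0.899))/2 = 0.949, i.e. 95%.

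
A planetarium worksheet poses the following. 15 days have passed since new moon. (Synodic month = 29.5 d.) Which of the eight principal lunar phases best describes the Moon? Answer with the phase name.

full moon

At 15/29.5 of the cycle, θ ≈ 183° — the full moon range.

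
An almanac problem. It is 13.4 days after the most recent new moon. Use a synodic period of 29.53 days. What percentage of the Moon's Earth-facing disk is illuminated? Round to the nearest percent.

The Moon has covered 13.4/29.53 of its cycle, so θ ≈ 360° × 13.4/29.53 = 163.4°.
With cos θ = (-0.958), the lit fraction is (1 − (-0.958))/2 ≈ 0.979, so 98%.

98%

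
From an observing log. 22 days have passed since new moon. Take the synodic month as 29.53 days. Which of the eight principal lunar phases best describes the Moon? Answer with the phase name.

At 22/29.53 of the cycle, θ ≈ 268° — the last quarter range.

last quarter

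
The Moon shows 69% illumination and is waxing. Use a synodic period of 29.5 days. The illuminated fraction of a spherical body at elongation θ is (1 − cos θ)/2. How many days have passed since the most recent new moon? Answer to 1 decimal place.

From f = (1 − cos θ)/2: cos θ = 1 − 2×0.69 = -0.380; arccos → 112.3°.
The Moon is waxing (0°–180°), so θ = 112.3° directly.
At 360°/29.5 d per day, 112.3° corresponds to 9.21 days.

9.2 days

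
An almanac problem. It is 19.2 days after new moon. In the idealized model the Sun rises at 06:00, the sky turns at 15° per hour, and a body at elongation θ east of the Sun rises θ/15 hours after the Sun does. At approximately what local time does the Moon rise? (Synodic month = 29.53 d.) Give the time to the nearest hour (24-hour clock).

22:00

The Moon has covered 19.2/29.53 of its cycle, so θ ≈ 360° × 19.2/29.53 = 234.1°.
Delay after the Sun = 234.1° / (15°/h) ≈ 15.60 h.
06:00 + 15.60 h ≈ 21:36 → 22:00 to the nearest hour.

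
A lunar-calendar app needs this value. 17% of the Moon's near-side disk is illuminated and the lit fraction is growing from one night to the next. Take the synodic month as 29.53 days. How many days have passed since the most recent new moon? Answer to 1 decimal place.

4.0 days

cos θ = 1 − 2f = 0.660, giving a principal value of 48.7°.
The Moon is waxing (0°–180°), so θ = 48.7° directly.
At 360°/29.53 d per day, 48.7° corresponds to 3.99 days.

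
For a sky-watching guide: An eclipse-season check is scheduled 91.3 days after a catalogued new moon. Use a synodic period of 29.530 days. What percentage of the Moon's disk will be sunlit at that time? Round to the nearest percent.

8%

Reduce mod P: 91.3 − 3×29.530 = 2.71 d into the current lunation.
Elongation θ = 360° × 2.71/29.530 ≈ 33.0°.
cos 33.0° = 0.838, so f = (1 − 0.838)/2 = 0.081, so 8%.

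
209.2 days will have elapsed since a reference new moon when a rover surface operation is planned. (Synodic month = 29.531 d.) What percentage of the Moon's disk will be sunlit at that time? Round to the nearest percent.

7%

209.2 d spans 7 complete synodic months (7 × 29.531 = 206.72 d) plus 2.48 d.
Phase angle: θ = 360°·(2.48 d)/(29.531 d) = 30.3°.
With cos θ = 0.864, the lit fraction is (1 − 0.864)/2 ≈ 0.068, so 7%.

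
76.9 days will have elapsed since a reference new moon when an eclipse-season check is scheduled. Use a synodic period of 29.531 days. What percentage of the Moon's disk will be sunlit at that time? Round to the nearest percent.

90%

76.9/29.531 = 2.604 lunations, so 2 complete cycles and 17.84 d into the next.
The Moon has covered 17.84/29.531 of its cycle, so θ ≈ 360° × 17.84/29.531 = 217.5°.
Illuminated fraction = (1 − cos 217.5°)/2 = (1 − (-0.794))/2 ≈ 0.897, so 90%.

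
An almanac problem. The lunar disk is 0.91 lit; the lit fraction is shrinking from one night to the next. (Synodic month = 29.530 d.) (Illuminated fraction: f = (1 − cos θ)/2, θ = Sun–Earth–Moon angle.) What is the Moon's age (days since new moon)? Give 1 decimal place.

Invert f = (1 − cos θ)/2 to get cos θ = 1 − 2(0.91) = -0.820, hence θ₀ = arccos -0.820 = 145.1°.
Since the Moon is past full (waning), take the reflex angle: θ = 360° − 145.1° = 214.9°.
At 360°/29.530 d per day, 214.9° corresponds to 17.63 days.

17.6 days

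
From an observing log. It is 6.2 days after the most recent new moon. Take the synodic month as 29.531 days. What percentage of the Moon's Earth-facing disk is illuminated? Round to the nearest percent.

Phase angle: θ = 360°·(6.2 d)/(29.531 d) = 75.6°.
Illuminated fraction = (1 − cos 75.6°)/2 = (1 − 0.249)/2 ≈ 0.375, so 38%.

38%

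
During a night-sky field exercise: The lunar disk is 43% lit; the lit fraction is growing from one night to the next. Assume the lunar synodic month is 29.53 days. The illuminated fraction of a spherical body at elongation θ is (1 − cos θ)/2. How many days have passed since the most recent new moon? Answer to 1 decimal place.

6.7 days

Invert f = (1 − cos θ)/2 to get cos θ = 1 − 2(0.43) = 0.140, hence θ₀ = arccos 0.140 = 82.0°.
Waxing ⇒ before full, so θ = 82.0°.
Age = 29.53 × 82.0°/360° ≈ 6.72 days.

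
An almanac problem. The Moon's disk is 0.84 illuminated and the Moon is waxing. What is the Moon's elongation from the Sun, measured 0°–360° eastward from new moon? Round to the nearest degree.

From f = (1 − cos θ)/2: cos θ = 1 − 2×0.84 = -0.680; arccos → 132.8°.
Before full moon the principal value applies: θ = 132.8°.

133°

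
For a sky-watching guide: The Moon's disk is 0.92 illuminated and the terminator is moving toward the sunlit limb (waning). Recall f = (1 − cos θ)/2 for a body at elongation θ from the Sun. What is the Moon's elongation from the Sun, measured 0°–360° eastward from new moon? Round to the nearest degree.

From f = (1 − cos θ)/2: cos θ = 1 − 2×0.92 = -0.840; arccos → 147.1°.
Since the Moon is past full (waning), take the reflex angle: θ = 360° − 147.1° = 212.9°.

213°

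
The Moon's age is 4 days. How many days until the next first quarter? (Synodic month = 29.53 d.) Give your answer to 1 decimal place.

First quarter is 0.25 of the way through the cycle: age 0.25 × 29.53 = 7.383 d.
So 3.383 days remain (7.383 − 4).

3.4 days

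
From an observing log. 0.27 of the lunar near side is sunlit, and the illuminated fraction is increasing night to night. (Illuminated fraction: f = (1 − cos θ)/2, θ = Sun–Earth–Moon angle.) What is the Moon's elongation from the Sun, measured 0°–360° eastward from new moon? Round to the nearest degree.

63°

cos θ = 1 − 2f = 0.460, giving a principal value of 62.6°.
The Moon is waxing (0°–180°), so θ = 62.6° directly.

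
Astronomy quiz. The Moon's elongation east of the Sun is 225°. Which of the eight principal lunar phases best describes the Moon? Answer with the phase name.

waning gibbous

225° lies in the waning gibbous sector of the 8-phase cycle.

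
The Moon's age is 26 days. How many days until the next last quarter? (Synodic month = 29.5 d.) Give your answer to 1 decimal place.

25.6 days

Last quarter is 0.75 of the way through the cycle: age 0.75 × 29.5 = 22.125 d.
Already past this cycle's last quarter; the next is at 22.125 + 29.5 = 51.625 d, so 51.625 − 26 = 25.625 days.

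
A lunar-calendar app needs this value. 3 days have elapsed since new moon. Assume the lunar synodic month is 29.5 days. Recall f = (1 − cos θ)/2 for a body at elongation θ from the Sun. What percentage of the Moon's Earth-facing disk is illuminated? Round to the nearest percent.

Phase angle: θ = 360°·(3 d)/(29.5 d) = 36.6°.
With cos θ = 0.803, the lit fraction is (1 − 0.803)/2 ≈ 0.099, so 10%.

10%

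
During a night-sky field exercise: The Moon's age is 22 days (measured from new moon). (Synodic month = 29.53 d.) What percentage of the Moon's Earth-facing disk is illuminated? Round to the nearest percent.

Phase angle: θ = 360°·(22 d)/(29.53 d) = 268.2°.
cos 268.2° = (-0.031), so f = (1 − (-0.031))/2 = 0.516, so 52%.

52%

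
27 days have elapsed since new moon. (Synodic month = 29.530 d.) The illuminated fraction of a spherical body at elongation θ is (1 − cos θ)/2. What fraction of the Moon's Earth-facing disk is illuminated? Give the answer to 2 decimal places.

0.07

Phase angle: θ = 360°·(27 d)/(29.530 d) = 329.2°.
With cos θ = 0.859, the lit fraction is (1 − 0.859)/2 ≈ 0.071.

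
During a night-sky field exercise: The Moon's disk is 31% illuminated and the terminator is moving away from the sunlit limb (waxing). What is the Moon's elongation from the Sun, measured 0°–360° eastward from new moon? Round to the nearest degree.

From f = (1 − cos θ)/2: cos θ = 1 − 2×0.31 = 0.380; arccos → 67.7°.
The Moon is waxing (0°–180°), so θ = 67.7° directly.

68°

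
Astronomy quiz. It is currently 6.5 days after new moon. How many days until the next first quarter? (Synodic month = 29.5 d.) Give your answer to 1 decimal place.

First quarter occurs at elongation 90°, i.e. at age 29.5 × 90/360 = 7.375 d.
That is 7.375 − 6.5 = 0.875 days ahead.

0.9 days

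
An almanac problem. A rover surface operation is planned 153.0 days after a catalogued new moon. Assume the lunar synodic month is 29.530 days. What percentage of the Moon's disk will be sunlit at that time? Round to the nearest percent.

153.0 d spans 5 complete synodic months (5 × 29.530 = 147.65 d) plus 5.35 d.
The Moon has covered 5.35/29.530 of its cycle, so θ ≈ 360° × 5.35/29.530 = 65.2°.
cos 65.2° = 0.419, so f = (1 − 0.419)/2 = 0.290, so 29%.

29%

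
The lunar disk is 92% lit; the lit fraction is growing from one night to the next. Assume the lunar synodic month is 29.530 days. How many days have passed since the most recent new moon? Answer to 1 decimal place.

12.1 days

From f = (1 − cos θ)/2: cos θ = 1 − 2×0.92 = -0.840; arccos → 147.1°.
The Moon is waxing (0°–180°), so θ = 147.1° directly.
At 360°/29.530 d per day, 147.1° corresponds to 12.07 days.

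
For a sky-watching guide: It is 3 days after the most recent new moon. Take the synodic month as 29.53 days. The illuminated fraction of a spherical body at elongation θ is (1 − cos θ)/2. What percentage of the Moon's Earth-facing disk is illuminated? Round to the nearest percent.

10%

Elongation θ = 360° × 3/29.53 ≈ 36.6°.
Illuminated fraction = (1 − cos 36.6°)/2 = (1 − 0.803)/2 ≈ 0.098, so 10%.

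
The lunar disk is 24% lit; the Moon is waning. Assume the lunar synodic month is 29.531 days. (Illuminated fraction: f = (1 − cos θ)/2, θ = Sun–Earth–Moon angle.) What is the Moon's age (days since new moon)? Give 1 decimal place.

From f = (1 − cos θ)/2: cos θ = 1 − 2×0.24 = 0.520; arccos → 58.7°.
Waning ⇒ past full, so θ = 360° − 58.7° = 301.3°.
At 360°/29.531 d per day, 301.3° corresponds to 24.72 days.

24.7 days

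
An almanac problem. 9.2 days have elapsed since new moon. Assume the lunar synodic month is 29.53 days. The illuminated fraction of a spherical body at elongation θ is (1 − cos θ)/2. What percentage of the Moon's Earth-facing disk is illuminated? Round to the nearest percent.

69%

The Moon has covered 9.2/29.53 of its cycle, so θ ≈ 360° × 9.2/29.53 = 112.2°.
Illuminated fraction = (1 − cos 112.2°)/2 = (1 − (-0.377))/2 ≈ 0.689, so 69%.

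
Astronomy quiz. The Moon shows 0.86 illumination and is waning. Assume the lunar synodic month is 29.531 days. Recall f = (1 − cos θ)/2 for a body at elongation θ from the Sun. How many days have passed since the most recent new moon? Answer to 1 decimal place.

Invert f = (1 − cos θ)/2 to get cos θ = 1 − 2(0.86) = -0.720, hence θ₀ = arccos -0.720 = 136.1°.
A waning Moon lies in 180°–360°, so θ = 360° − 136.1° = 223.9°.
At 360°/29.531 d per day, 223.9° corresponds to 18.37 days.

18.4 days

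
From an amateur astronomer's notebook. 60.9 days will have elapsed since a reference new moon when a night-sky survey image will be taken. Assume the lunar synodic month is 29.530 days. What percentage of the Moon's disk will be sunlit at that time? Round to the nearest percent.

Reduce mod P: 60.9 − 2×29.530 = 1.84 d into the current lunation.
The Moon has covered 1.84/29.530 of its cycle, so θ ≈ 360° × 1.84/29.530 = 22.4°.
With cos θ = 0.924, the lit fraction is (1 − 0.924)/2 ≈ 0.038, so 4%.

4%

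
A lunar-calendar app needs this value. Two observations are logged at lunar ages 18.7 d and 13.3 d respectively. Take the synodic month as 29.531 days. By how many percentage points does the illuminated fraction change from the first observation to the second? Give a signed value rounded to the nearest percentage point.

+14 percentage points

First observation: θ = 360°·18.7/29.531 = 228.0°, so f = 0.835.
Second observation: θ = 162.1°, f = 0.976.
Δf = 0.976 − 0.835 = +0.141, i.e. +14 pp.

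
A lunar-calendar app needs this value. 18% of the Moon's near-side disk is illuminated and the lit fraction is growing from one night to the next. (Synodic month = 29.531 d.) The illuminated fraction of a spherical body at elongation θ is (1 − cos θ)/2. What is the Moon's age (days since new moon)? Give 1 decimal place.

Invert f = (1 − cos θ)/2 to get cos θ = 1 − 2(0.18) = 0.640, hence θ₀ = arccos 0.640 = 50.2°.
Before full moon the principal value applies: θ = 50.2°.
That fraction of the synodic month is 50.2/360 × 29.531 d ≈ 4.12 d.

4.1 days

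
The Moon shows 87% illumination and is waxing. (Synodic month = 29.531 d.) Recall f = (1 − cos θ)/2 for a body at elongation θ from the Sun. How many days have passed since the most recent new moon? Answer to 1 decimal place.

11.3 days

Invert f = (1 − cos θ)/2 to get cos θ = 1 − 2(0.87) = -0.740, hence θ₀ = arccos -0.740 = 137.7°.
Before full moon the principal value applies: θ = 137.7°.
That fraction of the synodic month is 137.7/360 × 29.531 d ≈ 11.30 d.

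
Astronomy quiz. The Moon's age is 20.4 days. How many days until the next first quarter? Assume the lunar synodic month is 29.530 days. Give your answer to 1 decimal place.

First quarter is 0.25 of the way through the cycle: age 0.25 × 29.530 = 7.383 d.
Already past this cycle's first quarter; the next is at 7.383 + 29.530 = 36.913 d, so 36.913 − 20.4 = 16.513 days.

16.5 days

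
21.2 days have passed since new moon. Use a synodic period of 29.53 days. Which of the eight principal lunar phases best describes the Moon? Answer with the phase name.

last quarter

At 21.2/29.53 of the cycle, θ ≈ 258° — the last quarter range.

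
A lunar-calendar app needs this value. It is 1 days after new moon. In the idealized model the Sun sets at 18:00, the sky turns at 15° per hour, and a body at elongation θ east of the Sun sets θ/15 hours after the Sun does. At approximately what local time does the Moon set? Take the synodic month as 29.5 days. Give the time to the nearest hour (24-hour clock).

The Moon has covered 1/29.5 of its cycle, so θ ≈ 360° × 1/29.5 = 12.2°.
The Moon trails the Sun by θ/15 = 12.2/15 ≈ 0.81 hours.
18:00 + 0.81 h ≈ 18:49 → 19:00 to the nearest hour.

19:00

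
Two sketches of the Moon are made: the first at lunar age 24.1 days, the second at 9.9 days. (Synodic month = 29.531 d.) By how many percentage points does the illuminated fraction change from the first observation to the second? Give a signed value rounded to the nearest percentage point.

First observation: θ = 360°·24.1/29.531 = 293.8°, so f = 0.298.
Second observation: θ = 120.7°, f = 0.755.
Δf = 0.755 − 0.298 = +0.457, i.e. +46 pp.

+46 percentage points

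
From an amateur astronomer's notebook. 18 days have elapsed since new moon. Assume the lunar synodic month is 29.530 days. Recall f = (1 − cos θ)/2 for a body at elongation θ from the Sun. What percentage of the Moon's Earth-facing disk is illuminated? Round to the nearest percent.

89%

Phase angle: θ = 360°·(18 d)/(29.530 d) = 219.4°.
With cos θ = (-0.772), the lit fraction is (1 − (-0.772))/2 ≈ 0.886, so 89%.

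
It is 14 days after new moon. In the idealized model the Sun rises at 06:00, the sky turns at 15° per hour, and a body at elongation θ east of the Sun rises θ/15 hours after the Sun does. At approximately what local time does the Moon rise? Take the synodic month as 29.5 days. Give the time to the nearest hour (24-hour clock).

17:00

Elongation θ = 360° × 14/29.5 ≈ 170.8°.
At 15° of sky rotation per hour, 170.8° corresponds to a 11.39 h lag.
06:00 + 11.39 h ≈ 17:23 → 17:00 to the nearest hour.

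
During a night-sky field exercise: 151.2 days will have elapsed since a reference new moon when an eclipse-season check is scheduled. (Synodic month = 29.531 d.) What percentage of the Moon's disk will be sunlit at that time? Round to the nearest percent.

14%

151.2 d spans 5 complete synodic months (5 × 29.531 = 147.66 d) plus 3.54 d.
Phase angle: θ = 360°·(3.54 d)/(29.531 d) = 43.2°.
Illuminated fraction = (1 − cos 43.2°)/2 = (1 − 0.729)/2 ≈ 0.136, so 14%.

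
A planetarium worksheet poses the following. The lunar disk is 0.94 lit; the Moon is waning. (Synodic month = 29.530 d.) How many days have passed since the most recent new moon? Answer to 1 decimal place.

Invert f = (1 − cos θ)/2 to get cos θ = 1 − 2(0.94) = -0.880, hence θ₀ = arccos -0.880 = 151.6°.
A waning Moon lies in 180°–360°, so θ = 360° − 151.6° = 208.4°.
At 360°/29.530 d per day, 208.4° corresponds to 17.09 days.

17.1 days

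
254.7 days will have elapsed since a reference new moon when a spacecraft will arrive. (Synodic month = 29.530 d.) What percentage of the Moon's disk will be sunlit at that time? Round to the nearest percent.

254.7 d spans 8 complete synodic months (8 × 29.530 = 236.24 d) plus 18.46 d.
Elongation θ = 360° × 18.46/29.530 ≈ 225.0°.
cos 225.0° = (-0.707), so f = (1 − (-0.707))/2 = 0.853, so 85%.

85%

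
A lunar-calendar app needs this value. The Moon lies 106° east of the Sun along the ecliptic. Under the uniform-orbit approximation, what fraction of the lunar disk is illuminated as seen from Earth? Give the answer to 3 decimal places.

0.638

Half-versine of 106°: (1 − (-0.276))/2 = 0.638.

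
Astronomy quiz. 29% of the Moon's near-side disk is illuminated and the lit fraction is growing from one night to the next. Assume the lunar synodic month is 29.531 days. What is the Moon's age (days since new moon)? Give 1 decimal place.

Invert f = (1 − cos θ)/2 to get cos θ = 1 − 2(0.29) = 0.420, hence θ₀ = arccos 0.420 = 65.2°.
The Moon is waxing (0°–180°), so θ = 65.2° directly.
Age = 29.531 × 65.2°/360° ≈ 5.35 days.

5.3 days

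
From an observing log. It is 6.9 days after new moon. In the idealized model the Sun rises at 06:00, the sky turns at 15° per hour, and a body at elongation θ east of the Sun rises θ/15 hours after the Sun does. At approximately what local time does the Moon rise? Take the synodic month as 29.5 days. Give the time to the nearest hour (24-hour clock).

Elongation θ = 360° × 6.9/29.5 ≈ 84.2°.
The Moon trails the Sun by θ/15 = 84.2/15 ≈ 5.61 hours.
06:00 + 5.61 h ≈ 11:37 → 12:00 to the nearest hour.

12:00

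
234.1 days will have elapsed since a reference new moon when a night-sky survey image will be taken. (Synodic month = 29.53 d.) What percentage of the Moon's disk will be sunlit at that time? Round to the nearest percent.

5%

Reduce mod P: 234.1 − 7×29.53 = 27.39 d into the current lunation.
The Moon has covered 27.39/29.53 of its cycle, so θ ≈ 360° × 27.39/29.53 = 333.9°.
cos 333.9° = 0.898, so f = (1 − 0.898)/2 = 0.051, so 5%.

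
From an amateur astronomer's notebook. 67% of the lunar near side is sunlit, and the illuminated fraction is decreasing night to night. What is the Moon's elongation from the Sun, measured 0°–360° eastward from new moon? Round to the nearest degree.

250°

Invert f = (1 − cos θ)/2 to get cos θ = 1 − 2(0.67) = -0.340, hence θ₀ = arccos -0.340 = 109.9°.
Since the Moon is past full (waning), take the reflex angle: θ = 360° − 109.9° = 250.1°.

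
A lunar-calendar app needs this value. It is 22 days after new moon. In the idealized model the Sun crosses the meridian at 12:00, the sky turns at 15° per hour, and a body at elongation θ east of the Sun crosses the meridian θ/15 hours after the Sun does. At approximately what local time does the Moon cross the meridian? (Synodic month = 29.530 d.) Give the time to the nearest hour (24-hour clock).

Elongation θ = 360° × 22/29.530 ≈ 268.2°.
At 15° of sky rotation per hour, 268.2° corresponds to a 17.88 h lag.
12:00 + 17.88 h ≈ 05:53 → 06:00 to the nearest hour.

06:00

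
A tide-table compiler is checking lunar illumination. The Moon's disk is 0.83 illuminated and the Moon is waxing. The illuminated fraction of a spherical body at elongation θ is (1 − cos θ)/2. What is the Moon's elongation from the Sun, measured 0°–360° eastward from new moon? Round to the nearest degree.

Invert f = (1 − cos θ)/2 to get cos θ = 1 − 2(0.83) = -0.660, hence θ₀ = arccos -0.660 = 131.3°.
Waxing ⇒ before full, so θ = 131.3°.

131°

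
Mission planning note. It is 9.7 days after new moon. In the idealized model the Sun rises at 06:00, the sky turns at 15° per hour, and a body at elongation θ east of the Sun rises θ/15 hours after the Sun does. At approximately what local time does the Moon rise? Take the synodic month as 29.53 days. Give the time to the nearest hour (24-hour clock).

The Moon has covered 9.7/29.53 of its cycle, so θ ≈ 360° × 9.7/29.53 = 118.3°.
At 15° of sky rotation per hour, 118.3° corresponds to a 7.88 h lag.
06:00 + 7.88 h ≈ 13:53 → 14:00 to the nearest hour.

14:00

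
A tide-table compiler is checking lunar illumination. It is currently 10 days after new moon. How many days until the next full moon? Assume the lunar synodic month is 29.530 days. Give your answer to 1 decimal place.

4.8 days

Full moon occurs at elongation 180°, i.e. at age 29.530 × 180/360 = 14.765 d.
That is 14.765 − 10 = 4.765 days ahead.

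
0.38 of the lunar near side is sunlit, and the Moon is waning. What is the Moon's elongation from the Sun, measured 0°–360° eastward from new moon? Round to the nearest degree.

Invert f = (1 − cos θ)/2 to get cos θ = 1 − 2(0.38) = 0.240, hence θ₀ = arccos 0.240 = 76.1°.
Waning ⇒ past full, so θ = 360° − 76.1° = 283.9°.

284°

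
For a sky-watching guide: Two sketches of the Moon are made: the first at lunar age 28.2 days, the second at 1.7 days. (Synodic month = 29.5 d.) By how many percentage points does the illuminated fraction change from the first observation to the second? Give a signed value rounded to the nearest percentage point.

θ₁ = 360° × 28.2/29.5 = 344.1°, f₁ = (1 − cos θ₁)/2 = 0.019.
θ₂ = 360° × 1.7/29.5 = 20.7°, f₂ = (1 − cos θ₂)/2 = 0.032.
Change = f₂ − f₁ = +0.013 → +1 percentage points.

+1 percentage points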